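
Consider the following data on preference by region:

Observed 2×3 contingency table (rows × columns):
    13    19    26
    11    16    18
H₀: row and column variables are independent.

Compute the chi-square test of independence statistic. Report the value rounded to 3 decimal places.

Row totals [58, 45], col totals [24, 35, 44], n=103
χ² = (13−13.51)²/13.51 + (19−19.71)²/19.71 + (26−24.78)²/24.78 + (11−10.49)²/10.49 + (16−15.29)²/15.29 + (18−19.22)²/19.22 = 0.2414
df = 2

test statistic = 0.241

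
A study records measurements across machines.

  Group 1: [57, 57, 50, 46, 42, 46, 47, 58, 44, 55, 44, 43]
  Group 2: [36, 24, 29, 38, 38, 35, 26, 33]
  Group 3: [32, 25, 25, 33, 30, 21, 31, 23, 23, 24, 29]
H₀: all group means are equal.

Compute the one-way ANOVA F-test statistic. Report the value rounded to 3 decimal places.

test statistic = 54.360

Group means [49.08, 32.38, 26.91], grand mean 36.903
SSB = Σnᵢ(x̄ᵢ−x̄)² = 3043.009; SSW = ΣΣ(x−x̄ᵢ)² = 783.701
MSB = 3043.009/2 = 1521.5045; MSW = 783.701/28 = 27.9893
F = MSB/MSW = 54.3602
df = (2, 28)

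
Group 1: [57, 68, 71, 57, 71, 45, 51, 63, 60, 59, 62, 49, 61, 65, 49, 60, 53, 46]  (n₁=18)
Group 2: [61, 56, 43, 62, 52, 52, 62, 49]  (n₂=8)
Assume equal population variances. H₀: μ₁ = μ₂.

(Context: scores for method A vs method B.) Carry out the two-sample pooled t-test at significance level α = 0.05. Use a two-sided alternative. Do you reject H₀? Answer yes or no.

reject H₀: no

x̄₁=58.167, s₁=8.031, n₁=18
x̄₂=54.625, s₂=6.886, n₂=8
s_p² = [17·8.031² + 7·6.886²]/24 = 59.5156
SE = √(s_p²·(1/18+1/8)) = 3.2781
t = (58.167−54.625)/3.2781 = 1.0804
df = 24
p-value (two-sided) = 0.29070
At α=0.05: p ≥ α → fail to reject H₀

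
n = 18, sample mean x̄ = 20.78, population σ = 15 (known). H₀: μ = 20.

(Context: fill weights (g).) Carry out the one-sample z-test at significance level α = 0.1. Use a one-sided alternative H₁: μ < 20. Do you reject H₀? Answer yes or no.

SE = σ/√n = 15/√18 = 3.5355
z = (x̄−μ₀)/SE = (20.78−20)/3.5355 = 0.2206
p-value (one-sided, H₁ less) = 0.58730
At α=0.1: p ≥ α → fail to reject H₀

reject H₀: no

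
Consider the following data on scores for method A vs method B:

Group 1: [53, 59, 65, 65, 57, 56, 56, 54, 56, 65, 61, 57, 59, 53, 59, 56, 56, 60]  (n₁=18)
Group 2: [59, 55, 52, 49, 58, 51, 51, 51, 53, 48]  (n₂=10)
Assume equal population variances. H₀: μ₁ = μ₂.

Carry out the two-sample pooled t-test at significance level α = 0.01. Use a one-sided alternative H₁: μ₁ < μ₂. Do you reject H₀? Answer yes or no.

x̄₁=58.167, s₁=3.839, n₁=18
x̄₂=52.700, s₂=3.622, n₂=10
s_p² = [17·3.839² + 9·3.622²]/26 = 14.1769
SE = √(s_p²·(1/18+1/10)) = 1.4850
t = (58.167−52.700)/1.4850 = 3.6812
df = 26
p-value (one-sided, H₁ less) = 0.99947
At α=0.01: p ≥ α → fail to reject H₀

reject H₀: no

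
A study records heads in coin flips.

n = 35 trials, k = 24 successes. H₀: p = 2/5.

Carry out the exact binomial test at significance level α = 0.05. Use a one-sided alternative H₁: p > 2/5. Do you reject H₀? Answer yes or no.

Exact binomial: n=35, k=24, p₀=2/5=0.4000
P(X≥24) from Σ C(n,i)·p₀^i·(1−p₀)^(n−i)
p-value (one-sided, H₁ greater) = 0.00059
At α=0.05: p < α → reject H₀

reject H₀: yes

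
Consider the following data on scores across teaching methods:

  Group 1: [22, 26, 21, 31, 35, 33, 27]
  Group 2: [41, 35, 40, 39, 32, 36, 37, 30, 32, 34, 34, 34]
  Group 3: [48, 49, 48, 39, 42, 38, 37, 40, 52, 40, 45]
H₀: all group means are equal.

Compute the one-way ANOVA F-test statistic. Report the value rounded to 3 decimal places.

Group means [27.86, 35.33, 43.45], grand mean 36.567
SSB = Σnᵢ(x̄ᵢ−x̄)² = 1071.116; SSW = ΣΣ(x−x̄ᵢ)² = 564.251
MSB = 1071.116/2 = 535.5578; MSW = 564.251/27 = 20.8982
F = MSB/MSW = 25.6270
df = (2, 27)

test statistic = 25.627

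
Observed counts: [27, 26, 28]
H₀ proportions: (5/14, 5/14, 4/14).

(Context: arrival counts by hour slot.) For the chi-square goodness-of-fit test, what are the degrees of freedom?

df = k − 1 = 3 − 1 = 2

degrees of freedom = 2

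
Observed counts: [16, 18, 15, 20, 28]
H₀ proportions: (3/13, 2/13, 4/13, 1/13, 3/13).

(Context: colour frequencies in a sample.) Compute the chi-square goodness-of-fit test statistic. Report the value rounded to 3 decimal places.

n = 97; E_i = n·p_i = [22.38, 14.92, 29.85, 7.46, 22.38]
χ² = (16−22.38)²/22.38 + (18−14.92)²/14.92 + (15−29.85)²/29.85 + (20−7.46)²/7.46 + (28−22.38)²/22.38 = 32.3187
df = 4

test statistic = 32.319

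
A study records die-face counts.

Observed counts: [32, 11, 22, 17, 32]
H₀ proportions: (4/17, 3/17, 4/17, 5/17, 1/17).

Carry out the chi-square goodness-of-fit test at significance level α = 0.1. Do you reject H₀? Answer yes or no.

n = 114; E_i = n·p_i = [26.82, 20.12, 26.82, 33.53, 6.71]
χ² = (32−26.82)²/26.82 + (11−20.12)²/20.12 + (22−26.82)²/26.82 + (17−33.53)²/33.53 + (32−6.71)²/6.71 = 109.5550
df = 4
p-value (upper-tail) = 0.00000
At α=0.1: p < α → reject H₀

reject H₀: yes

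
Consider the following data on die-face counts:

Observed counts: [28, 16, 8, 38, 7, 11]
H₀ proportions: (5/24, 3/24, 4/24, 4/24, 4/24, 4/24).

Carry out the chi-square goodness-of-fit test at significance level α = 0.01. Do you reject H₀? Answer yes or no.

reject H₀: yes

n = 108; E_i = n·p_i = [22.50, 13.50, 18.00, 18.00, 18.00, 18.00]
χ² = (28−22.50)²/22.50 + (16−13.50)²/13.50 + (8−18.00)²/18.00 + (38−18.00)²/18.00 + (7−18.00)²/18.00 + (11−18.00)²/18.00 = 39.0296
df = 5
p-value (upper-tail) = 0.00000
At α=0.01: p < α → reject H₀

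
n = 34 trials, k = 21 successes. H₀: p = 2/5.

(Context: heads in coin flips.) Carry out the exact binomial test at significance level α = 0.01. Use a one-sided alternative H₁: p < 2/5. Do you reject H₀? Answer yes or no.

Exact binomial: n=34, k=21, p₀=2/5=0.4000
P(X≤21) from Σ C(n,i)·p₀^i·(1−p₀)^(n−i)
p-value (one-sided, H₁ less) = 0.99687
At α=0.01: p ≥ α → fail to reject H₀

reject H₀: no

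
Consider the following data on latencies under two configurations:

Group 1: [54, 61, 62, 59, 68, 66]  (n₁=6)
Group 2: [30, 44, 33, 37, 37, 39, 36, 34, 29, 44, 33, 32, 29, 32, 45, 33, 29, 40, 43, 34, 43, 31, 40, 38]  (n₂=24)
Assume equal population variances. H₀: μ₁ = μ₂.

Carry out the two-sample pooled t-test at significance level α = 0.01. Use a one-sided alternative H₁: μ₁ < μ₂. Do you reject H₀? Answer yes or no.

x̄₁=61.667, s₁=5.007, n₁=6
x̄₂=36.042, s₂=5.229, n₂=24
s_p² = [5·5.007² + 23·5.229²]/28 = 26.9390
SE = √(s_p²·(1/6+1/24)) = 2.3690
t = (61.667−36.042)/2.3690 = 10.8167
df = 28
p-value (one-sided, H₁ less) = 1.00000
At α=0.01: p ≥ α → fail to reject H₀

reject H₀: no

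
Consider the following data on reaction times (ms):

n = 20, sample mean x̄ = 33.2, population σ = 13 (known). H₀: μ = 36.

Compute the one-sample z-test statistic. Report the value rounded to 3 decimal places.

SE = σ/√n = 13/√20 = 2.9069
z = (x̄−μ₀)/SE = (33.2−36)/2.9069 = -0.9632

test statistic = -0.963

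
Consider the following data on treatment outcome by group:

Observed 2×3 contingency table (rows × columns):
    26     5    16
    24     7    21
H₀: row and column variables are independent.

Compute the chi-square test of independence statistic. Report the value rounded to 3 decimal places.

Row totals [47, 52], col totals [50, 12, 37], n=99
χ² = (26−23.74)²/23.74 + (5−5.70)²/5.70 + (16−17.57)²/17.57 + (24−26.26)²/26.26 + (7−6.30)²/6.30 + (21−19.43)²/19.43 = 0.8386
df = 2

test statistic = 0.839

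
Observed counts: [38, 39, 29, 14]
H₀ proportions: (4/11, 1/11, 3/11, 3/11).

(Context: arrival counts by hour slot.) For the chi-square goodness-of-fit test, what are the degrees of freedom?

df = k − 1 = 4 − 1 = 3

degrees of freedom = 3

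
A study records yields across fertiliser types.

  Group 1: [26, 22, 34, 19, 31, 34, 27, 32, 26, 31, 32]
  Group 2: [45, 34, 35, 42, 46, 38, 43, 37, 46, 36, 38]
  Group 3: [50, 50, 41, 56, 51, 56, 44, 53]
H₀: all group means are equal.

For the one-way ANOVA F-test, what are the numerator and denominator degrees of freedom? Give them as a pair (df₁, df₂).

degrees of freedom = [2, 27]

k = 3 groups, N = 30 total
df = (k−1, N−k) = (3−1, 30−3) = (2, 27)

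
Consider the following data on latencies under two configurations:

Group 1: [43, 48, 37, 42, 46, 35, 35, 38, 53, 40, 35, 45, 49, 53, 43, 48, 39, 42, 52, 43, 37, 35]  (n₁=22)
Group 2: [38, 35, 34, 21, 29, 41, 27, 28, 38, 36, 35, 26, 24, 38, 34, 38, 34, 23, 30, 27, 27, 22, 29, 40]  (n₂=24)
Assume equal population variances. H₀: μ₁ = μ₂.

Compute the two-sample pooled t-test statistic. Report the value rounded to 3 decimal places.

test statistic = 6.306

x̄₁=42.636, s₁=6.004, n₁=22
x̄₂=31.417, s₂=6.050, n₂=24
s_p² = [21·6.004² + 23·6.050²]/44 = 36.3392
SE = √(s_p²·(1/22+1/24)) = 1.7793
t = (42.636−31.417)/1.7793 = 6.3057
df = 44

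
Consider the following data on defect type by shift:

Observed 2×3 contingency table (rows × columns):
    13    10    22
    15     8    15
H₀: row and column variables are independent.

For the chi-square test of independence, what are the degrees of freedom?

df = (r−1)(c−1) = (2−1)·(3−1) = 2

degrees of freedom = 2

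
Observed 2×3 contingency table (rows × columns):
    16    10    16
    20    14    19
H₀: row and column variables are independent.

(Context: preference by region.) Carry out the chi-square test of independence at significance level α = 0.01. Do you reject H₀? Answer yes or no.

reject H₀: no

Row totals [42, 53], col totals [36, 24, 35], n=95
χ² = (16−15.92)²/15.92 + (10−10.61)²/10.61 + (16−15.47)²/15.47 + (20−20.08)²/20.08 + (14−13.39)²/13.39 + (19−19.53)²/19.53 = 0.0959
df = 2
p-value (upper-tail) = 0.95320
At α=0.01: p ≥ α → fail to reject H₀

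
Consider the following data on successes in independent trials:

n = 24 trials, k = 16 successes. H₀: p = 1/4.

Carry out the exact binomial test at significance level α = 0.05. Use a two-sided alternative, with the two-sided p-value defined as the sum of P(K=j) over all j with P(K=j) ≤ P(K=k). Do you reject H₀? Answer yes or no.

Exact binomial: n=24, k=16, p₀=1/4=0.2500
P(X=j) = C(n,j)·p₀^j·(1−p₀)^(n−j); p = Σ P(X=j) over j with P(X=j) ≤ P(X=16)
p-value (two-sided) = 0.00002
At α=0.05: p < α → reject H₀

reject H₀: yes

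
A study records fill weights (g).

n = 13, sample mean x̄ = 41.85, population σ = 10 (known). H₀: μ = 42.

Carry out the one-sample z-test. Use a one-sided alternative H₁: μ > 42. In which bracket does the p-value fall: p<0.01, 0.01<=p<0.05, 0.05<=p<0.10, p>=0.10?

p-value bracket: p>=0.10

SE = σ/√n = 10/√13 = 2.7735
z = (x̄−μ₀)/SE = (41.85−42)/2.7735 = -0.0541
p-value (one-sided, H₁ greater) = 0.52157
→ bracket: p>=0.10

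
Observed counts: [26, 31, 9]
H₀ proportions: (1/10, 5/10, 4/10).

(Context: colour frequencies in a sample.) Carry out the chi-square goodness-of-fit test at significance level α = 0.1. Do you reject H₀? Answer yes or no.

reject H₀: yes

n = 66; E_i = n·p_i = [6.60, 33.00, 26.40]
χ² = (26−6.60)²/6.60 + (31−33.00)²/33.00 + (9−26.40)²/26.40 = 68.6136
df = 2
p-value (upper-tail) = 0.00000
At α=0.1: p < α → reject H₀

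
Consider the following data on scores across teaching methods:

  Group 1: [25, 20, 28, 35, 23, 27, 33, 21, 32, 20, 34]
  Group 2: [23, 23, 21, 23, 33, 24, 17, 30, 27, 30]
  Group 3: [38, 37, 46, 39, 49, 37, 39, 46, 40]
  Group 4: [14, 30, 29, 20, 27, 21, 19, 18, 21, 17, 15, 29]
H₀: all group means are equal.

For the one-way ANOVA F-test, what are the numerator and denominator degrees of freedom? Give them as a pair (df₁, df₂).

degrees of freedom = [3, 38]

k = 4 groups, N = 42 total
df = (k−1, N−k) = (4−1, 42−4) = (3, 38)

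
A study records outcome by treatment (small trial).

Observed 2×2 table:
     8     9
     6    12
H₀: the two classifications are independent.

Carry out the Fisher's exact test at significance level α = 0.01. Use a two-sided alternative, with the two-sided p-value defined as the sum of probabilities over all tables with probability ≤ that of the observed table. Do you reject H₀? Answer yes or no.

reject H₀: no

Margins: r₁=17, r₂=18, c₁=14, c₂=21, n=35
p_obs = C(17,8)·C(18,6)/C(35,14); sum pmf over tables with pmf ≤ p_obs
p-value (two-sided) = 0.49979
At α=0.01: p ≥ α → fail to reject H₀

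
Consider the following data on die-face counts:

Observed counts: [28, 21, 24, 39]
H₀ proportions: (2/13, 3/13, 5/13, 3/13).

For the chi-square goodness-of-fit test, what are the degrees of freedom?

df = k − 1 = 4 − 1 = 3

degrees of freedom = 3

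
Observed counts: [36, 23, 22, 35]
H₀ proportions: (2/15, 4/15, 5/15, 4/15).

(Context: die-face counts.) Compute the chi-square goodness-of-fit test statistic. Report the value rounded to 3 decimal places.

n = 116; E_i = n·p_i = [15.47, 30.93, 38.67, 30.93]
χ² = (36−15.47)²/15.47 + (23−30.93)²/30.93 + (22−38.67)²/38.67 + (35−30.93)²/30.93 = 37.0129
df = 3

test statistic = 37.013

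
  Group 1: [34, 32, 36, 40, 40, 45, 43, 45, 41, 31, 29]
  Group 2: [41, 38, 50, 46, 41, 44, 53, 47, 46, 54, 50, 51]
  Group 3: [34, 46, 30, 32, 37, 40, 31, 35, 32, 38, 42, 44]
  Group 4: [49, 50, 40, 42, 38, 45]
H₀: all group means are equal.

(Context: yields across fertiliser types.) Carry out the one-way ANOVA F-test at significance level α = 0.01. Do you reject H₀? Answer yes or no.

Group means [37.82, 46.75, 36.75, 44.00], grand mean 41.024
SSB = Σnᵢ(x̄ᵢ−x̄)² = 778.839; SSW = ΣΣ(x−x̄ᵢ)² = 1038.136
MSB = 778.839/3 = 259.6131; MSW = 1038.136/37 = 28.0577
F = MSB/MSW = 9.2528
df = (3, 37)
p-value (upper-tail) = 0.00011
At α=0.01: p < α → reject H₀

reject H₀: yes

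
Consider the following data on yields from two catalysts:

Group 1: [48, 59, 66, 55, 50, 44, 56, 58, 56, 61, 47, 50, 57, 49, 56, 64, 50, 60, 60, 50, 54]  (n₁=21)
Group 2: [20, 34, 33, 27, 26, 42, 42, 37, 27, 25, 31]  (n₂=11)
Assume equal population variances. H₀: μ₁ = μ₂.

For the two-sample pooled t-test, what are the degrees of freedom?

df = n₁ + n₂ − 2 = 21 + 11 − 2 = 30

degrees of freedom = 30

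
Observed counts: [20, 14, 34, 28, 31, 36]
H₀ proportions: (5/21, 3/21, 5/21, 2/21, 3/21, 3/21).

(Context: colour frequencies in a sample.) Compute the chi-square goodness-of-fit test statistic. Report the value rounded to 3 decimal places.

test statistic = 32.940

n = 163; E_i = n·p_i = [38.81, 23.29, 38.81, 15.52, 23.29, 23.29]
χ² = (20−38.81)²/38.81 + (14−23.29)²/23.29 + (34−38.81)²/38.81 + (28−15.52)²/15.52 + (31−23.29)²/23.29 + (36−23.29)²/23.29 = 32.9399
df = 5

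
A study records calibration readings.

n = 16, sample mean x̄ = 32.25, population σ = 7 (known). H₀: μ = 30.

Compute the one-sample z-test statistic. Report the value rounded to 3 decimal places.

test statistic = 1.286

SE = σ/√n = 7/√16 = 1.7500
z = (x̄−μ₀)/SE = (32.25−30)/1.7500 = 1.2857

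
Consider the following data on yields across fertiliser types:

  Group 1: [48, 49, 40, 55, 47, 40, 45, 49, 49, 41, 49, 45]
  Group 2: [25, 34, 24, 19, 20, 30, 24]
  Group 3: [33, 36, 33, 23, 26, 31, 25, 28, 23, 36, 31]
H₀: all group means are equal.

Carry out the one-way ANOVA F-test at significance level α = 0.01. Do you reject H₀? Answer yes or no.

Group means [46.42, 25.14, 29.55], grand mean 35.267
SSB = Σnᵢ(x̄ᵢ−x̄)² = 2569.366; SSW = ΣΣ(x−x̄ᵢ)² = 620.501
MSB = 2569.366/2 = 1284.6828; MSW = 620.501/27 = 22.9815
F = MSB/MSW = 55.9007
df = (2, 27)
p-value (upper-tail) = 0.00000
At α=0.01: p < α → reject H₀

reject H₀: yes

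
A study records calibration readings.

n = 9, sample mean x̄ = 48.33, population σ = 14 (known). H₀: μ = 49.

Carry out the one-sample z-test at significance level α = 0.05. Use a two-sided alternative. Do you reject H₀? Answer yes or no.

reject H₀: no

SE = σ/√n = 14/√9 = 4.6667
z = (x̄−μ₀)/SE = (48.33−49)/4.6667 = -0.1436
p-value (two-sided) = 0.88584
At α=0.05: p ≥ α → fail to reject H₀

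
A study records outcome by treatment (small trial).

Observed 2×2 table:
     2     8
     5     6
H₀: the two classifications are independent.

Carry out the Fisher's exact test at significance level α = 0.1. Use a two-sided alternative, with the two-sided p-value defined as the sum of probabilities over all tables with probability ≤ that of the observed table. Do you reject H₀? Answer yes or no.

Margins: r₁=10, r₂=11, c₁=7, c₂=14, n=21
p_obs = C(10,2)·C(11,5)/C(21,7); sum pmf over tables with pmf ≤ p_obs
p-value (two-sided) = 0.36146
At α=0.1: p ≥ α → fail to reject H₀

reject H₀: no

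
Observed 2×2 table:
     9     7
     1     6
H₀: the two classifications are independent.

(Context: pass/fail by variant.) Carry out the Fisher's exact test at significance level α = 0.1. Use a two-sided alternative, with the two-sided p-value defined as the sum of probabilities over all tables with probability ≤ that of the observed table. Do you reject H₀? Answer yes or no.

reject H₀: yes

Margins: r₁=16, r₂=7, c₁=10, c₂=13, n=23
p_obs = C(16,9)·C(7,1)/C(23,10); sum pmf over tables with pmf ≤ p_obs
p-value (two-sided) = 0.08862
At α=0.1: p < α → reject H₀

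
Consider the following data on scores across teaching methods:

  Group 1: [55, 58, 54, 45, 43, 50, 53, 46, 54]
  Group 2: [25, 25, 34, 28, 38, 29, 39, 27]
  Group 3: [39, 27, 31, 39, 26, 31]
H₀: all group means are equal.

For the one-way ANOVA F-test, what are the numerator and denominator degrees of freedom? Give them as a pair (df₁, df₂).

k = 3 groups, N = 23 total
df = (k−1, N−k) = (3−1, 23−3) = (2, 20)

degrees of freedom = [2, 20]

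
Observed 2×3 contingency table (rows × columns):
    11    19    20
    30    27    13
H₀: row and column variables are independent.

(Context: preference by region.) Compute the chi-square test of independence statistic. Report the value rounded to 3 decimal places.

test statistic = 8.586

Row totals [50, 70], col totals [41, 46, 33], n=120
χ² = (11−17.08)²/17.08 + (19−19.17)²/19.17 + (20−13.75)²/13.75 + (30−23.92)²/23.92 + (27−26.83)²/26.83 + (13−19.25)²/19.25 = 8.5862
df = 2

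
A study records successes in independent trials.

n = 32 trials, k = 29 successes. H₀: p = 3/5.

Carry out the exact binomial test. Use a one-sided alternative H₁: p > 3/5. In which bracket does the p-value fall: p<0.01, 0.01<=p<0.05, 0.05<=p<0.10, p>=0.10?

p-value bracket: p<0.01

Exact binomial: n=32, k=29, p₀=3/5=0.6000
P(X≥29) from Σ C(n,i)·p₀^i·(1−p₀)^(n−i)
p-value (one-sided, H₁ greater) = 0.00014
→ bracket: p<0.01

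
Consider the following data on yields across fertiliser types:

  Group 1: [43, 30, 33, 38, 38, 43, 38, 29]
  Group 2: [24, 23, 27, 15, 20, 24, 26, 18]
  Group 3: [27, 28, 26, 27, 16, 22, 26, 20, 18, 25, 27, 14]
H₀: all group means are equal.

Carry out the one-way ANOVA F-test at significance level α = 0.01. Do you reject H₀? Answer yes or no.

Group means [36.50, 22.12, 23.00], grand mean 26.607
SSB = Σnᵢ(x̄ᵢ−x̄)² = 1099.804; SSW = ΣΣ(x−x̄ᵢ)² = 580.875
MSB = 1099.804/2 = 549.9018; MSW = 580.875/25 = 23.2350
F = MSB/MSW = 23.6670
df = (2, 25)
p-value (upper-tail) = 0.00000
At α=0.01: p < α → reject H₀

reject H₀: yes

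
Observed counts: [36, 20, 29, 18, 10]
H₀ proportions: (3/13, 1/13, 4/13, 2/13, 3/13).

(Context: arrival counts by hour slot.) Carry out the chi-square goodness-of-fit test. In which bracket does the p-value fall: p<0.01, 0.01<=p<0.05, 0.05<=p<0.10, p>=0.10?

p-value bracket: p<0.01

n = 113; E_i = n·p_i = [26.08, 8.69, 34.77, 17.38, 26.08]
χ² = (36−26.08)²/26.08 + (20−8.69)²/8.69 + (29−34.77)²/34.77 + (18−17.38)²/17.38 + (10−26.08)²/26.08 = 29.3768
df = 4
p-value (upper-tail) = 0.00001
→ bracket: p<0.01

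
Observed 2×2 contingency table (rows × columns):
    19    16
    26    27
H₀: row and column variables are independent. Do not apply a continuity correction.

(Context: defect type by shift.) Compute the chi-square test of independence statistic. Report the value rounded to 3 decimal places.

test statistic = 0.231

Row totals [35, 53], col totals [45, 43], n=88
χ² = (19−17.90)²/17.90 + (16−17.10)²/17.10 + (26−27.10)²/27.10 + (27−25.90)²/25.90 = 0.2307
df = 1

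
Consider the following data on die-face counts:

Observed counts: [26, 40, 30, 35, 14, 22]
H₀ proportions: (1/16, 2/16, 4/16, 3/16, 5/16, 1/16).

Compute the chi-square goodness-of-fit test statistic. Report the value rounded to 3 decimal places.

n = 167; E_i = n·p_i = [10.44, 20.88, 41.75, 31.31, 52.19, 10.44]
χ² = (26−10.44)²/10.44 + (40−20.88)²/20.88 + (30−41.75)²/41.75 + (35−31.31)²/31.31 + (14−52.19)²/52.19 + (22−10.44)²/10.44 = 85.2188
df = 5

test statistic = 85.219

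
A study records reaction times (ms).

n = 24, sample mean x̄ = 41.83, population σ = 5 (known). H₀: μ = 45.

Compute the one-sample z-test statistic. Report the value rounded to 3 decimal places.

SE = σ/√n = 5/√24 = 1.0206
z = (x̄−μ₀)/SE = (41.83−45)/1.0206 = -3.1060

test statistic = -3.106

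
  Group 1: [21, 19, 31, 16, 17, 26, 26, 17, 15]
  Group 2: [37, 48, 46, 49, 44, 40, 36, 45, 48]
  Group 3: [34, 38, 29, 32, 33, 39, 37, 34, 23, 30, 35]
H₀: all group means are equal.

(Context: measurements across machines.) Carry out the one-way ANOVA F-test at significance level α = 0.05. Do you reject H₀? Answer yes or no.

Group means [20.89, 43.67, 33.09], grand mean 32.586
SSB = Σnᵢ(x̄ᵢ−x̄)² = 2339.237; SSW = ΣΣ(x−x̄ᵢ)² = 645.798
MSB = 2339.237/2 = 1169.6183; MSW = 645.798/26 = 24.8384
F = MSB/MSW = 47.0891
df = (2, 26)
p-value (upper-tail) = 0.00000
At α=0.05: p < α → reject H₀

reject H₀: yes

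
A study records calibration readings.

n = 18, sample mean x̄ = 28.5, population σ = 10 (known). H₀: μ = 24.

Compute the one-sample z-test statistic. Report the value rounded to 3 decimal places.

SE = σ/√n = 10/√18 = 2.3570
z = (x̄−μ₀)/SE = (28.5−24)/2.3570 = 1.9092

test statistic = 1.909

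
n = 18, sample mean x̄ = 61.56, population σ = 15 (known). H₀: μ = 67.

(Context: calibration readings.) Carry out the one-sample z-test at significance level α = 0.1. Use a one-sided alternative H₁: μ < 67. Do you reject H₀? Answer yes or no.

SE = σ/√n = 15/√18 = 3.5355
z = (x̄−μ₀)/SE = (61.56−67)/3.5355 = -1.5387
p-value (one-sided, H₁ less) = 0.06194
At α=0.1: p < α → reject H₀

reject H₀: yes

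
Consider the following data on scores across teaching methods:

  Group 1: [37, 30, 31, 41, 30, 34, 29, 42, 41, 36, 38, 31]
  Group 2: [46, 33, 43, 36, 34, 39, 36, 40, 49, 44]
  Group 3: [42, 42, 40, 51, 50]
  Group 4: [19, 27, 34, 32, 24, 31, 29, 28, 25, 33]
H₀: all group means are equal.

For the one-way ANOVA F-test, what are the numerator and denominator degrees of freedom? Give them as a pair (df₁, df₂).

k = 4 groups, N = 37 total
df = (k−1, N−k) = (4−1, 37−4) = (3, 33)

degrees of freedom = [3, 33]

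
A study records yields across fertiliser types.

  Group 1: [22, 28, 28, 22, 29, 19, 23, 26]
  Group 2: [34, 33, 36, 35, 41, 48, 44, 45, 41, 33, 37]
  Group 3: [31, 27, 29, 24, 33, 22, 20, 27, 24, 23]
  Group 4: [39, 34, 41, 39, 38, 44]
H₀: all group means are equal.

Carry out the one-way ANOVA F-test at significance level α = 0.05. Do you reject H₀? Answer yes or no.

Group means [24.62, 38.82, 26.00, 39.17], grand mean 31.971
SSB = Σnᵢ(x̄ᵢ−x̄)² = 1614.627; SSW = ΣΣ(x−x̄ᵢ)² = 576.345
MSB = 1614.627/3 = 538.2089; MSW = 576.345/31 = 18.5918
F = MSB/MSW = 28.9488
df = (3, 31)
p-value (upper-tail) = 0.00000
At α=0.05: p < α → reject H₀

reject H₀: yes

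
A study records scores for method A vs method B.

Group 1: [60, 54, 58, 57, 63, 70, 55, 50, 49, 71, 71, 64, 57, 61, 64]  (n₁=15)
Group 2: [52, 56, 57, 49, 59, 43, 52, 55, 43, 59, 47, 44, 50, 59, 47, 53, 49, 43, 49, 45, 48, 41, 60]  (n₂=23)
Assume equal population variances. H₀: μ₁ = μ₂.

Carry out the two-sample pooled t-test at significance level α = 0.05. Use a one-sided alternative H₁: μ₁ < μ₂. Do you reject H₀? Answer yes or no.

reject H₀: no

x̄₁=60.267, s₁=7.005, n₁=15
x̄₂=50.435, s₂=5.953, n₂=23
s_p² = [14·7.005² + 22·5.953²]/36 = 40.7385
SE = √(s_p²·(1/15+1/23)) = 2.1183
t = (60.267−50.435)/2.1183 = 4.6414
df = 36
p-value (one-sided, H₁ less) = 0.99998
At α=0.05: p ≥ α → fail to reject H₀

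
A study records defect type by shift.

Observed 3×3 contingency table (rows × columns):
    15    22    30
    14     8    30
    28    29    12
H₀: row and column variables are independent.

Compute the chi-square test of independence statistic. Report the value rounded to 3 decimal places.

test statistic = 24.478

Row totals [67, 52, 69], col totals [57, 59, 72], n=188
χ² = (15−20.31)²/20.31 + (22−21.03)²/21.03 + (30−25.66)²/25.66 + (14−15.77)²/15.77 + (8−16.32)²/16.32 + (30−19.91)²/19.91 + (28−20.92)²/20.92 + (29−21.65)²/21.65 + (12−26.43)²/26.43 = 24.4778
df = 4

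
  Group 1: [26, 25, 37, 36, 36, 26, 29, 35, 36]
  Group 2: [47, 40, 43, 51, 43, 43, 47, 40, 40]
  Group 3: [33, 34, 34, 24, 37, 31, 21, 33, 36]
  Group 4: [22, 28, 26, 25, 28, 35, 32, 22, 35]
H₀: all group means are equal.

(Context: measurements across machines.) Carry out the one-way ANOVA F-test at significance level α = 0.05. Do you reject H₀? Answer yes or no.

Group means [31.78, 43.78, 31.44, 28.11], grand mean 33.778
SSB = Σnᵢ(x̄ᵢ−x̄)² = 1274.000; SSW = ΣΣ(x−x̄ᵢ)² = 762.222
MSB = 1274.000/3 = 424.6667; MSW = 762.222/32 = 23.8194
F = MSB/MSW = 17.8286
df = (3, 32)
p-value (upper-tail) = 0.00000
At α=0.05: p < α → reject H₀

reject H₀: yes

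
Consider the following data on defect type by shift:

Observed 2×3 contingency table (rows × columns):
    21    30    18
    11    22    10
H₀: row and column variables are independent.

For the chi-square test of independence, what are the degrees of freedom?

df = (r−1)(c−1) = (2−1)·(3−1) = 2

degrees of freedom = 2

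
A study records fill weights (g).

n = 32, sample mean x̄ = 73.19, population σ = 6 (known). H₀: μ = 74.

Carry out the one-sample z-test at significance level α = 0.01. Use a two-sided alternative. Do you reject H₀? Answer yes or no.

SE = σ/√n = 6/√32 = 1.0607
z = (x̄−μ₀)/SE = (73.19−74)/1.0607 = -0.7637
p-value (two-sided) = 0.44506
At α=0.01: p ≥ α → fail to reject H₀

reject H₀: no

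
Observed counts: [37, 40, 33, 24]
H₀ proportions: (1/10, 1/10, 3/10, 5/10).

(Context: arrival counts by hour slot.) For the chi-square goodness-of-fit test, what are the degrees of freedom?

df = k − 1 = 4 − 1 = 3

degrees of freedom = 3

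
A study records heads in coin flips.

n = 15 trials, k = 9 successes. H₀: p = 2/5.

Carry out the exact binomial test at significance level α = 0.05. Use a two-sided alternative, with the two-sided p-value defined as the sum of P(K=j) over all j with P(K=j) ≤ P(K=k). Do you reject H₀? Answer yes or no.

reject H₀: no

Exact binomial: n=15, k=9, p₀=2/5=0.4000
P(X=j) = C(n,j)·p₀^j·(1−p₀)^(n−j); p = Σ P(X=j) over j with P(X=j) ≤ P(X=9)
p-value (two-sided) = 0.12216
At α=0.05: p ≥ α → fail to reject H₀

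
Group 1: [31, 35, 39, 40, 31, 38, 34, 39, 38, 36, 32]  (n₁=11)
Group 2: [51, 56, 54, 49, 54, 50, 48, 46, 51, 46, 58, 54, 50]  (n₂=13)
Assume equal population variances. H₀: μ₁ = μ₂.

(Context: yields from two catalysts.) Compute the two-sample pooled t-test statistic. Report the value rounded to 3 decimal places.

test statistic = -10.719

x̄₁=35.727, s₁=3.349, n₁=11
x̄₂=51.308, s₂=3.706, n₂=13
s_p² = [10·3.349² + 12·3.706²]/22 = 12.5887
SE = √(s_p²·(1/11+1/13)) = 1.4535
t = (35.727−51.308)/1.4535 = -10.7189
df = 22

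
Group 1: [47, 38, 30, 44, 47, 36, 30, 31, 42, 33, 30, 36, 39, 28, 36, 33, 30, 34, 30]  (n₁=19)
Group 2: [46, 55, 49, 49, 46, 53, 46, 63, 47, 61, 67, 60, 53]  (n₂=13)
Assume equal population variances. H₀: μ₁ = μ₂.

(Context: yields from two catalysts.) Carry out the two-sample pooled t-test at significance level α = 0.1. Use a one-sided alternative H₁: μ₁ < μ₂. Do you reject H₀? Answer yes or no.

reject H₀: yes

x̄₁=35.474, s₁=5.966, n₁=19
x̄₂=53.462, s₂=7.218, n₂=13
s_p² = [18·5.966² + 12·7.218²]/30 = 42.1989
SE = √(s_p²·(1/19+1/13)) = 2.3382
t = (35.474−53.462)/2.3382 = -7.6931
df = 30
p-value (one-sided, H₁ less) = 0.00000
At α=0.1: p < α → reject H₀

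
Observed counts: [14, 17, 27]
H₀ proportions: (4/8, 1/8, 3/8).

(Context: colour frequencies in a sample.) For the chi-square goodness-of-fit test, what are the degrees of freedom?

df = k − 1 = 3 − 1 = 2

degrees of freedom = 2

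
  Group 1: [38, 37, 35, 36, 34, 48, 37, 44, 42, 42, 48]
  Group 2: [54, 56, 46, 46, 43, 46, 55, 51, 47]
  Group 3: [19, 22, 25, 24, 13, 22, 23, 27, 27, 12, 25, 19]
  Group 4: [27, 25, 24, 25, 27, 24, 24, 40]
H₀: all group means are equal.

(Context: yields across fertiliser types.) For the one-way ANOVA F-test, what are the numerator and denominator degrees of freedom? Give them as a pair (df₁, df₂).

k = 4 groups, N = 40 total
df = (k−1, N−k) = (4−1, 40−4) = (3, 36)

degrees of freedom = [3, 36]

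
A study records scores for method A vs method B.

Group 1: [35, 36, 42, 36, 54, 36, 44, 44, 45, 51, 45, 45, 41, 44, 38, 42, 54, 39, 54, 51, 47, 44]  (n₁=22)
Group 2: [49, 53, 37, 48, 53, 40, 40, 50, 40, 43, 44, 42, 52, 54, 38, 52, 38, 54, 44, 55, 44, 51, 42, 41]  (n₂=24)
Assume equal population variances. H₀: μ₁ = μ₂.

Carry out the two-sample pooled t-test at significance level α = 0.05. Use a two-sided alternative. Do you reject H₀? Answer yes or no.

reject H₀: no

x̄₁=43.955, s₁=6.020, n₁=22
x̄₂=46.000, s₂=6.000, n₂=24
s_p² = [21·6.020² + 23·6.000²]/44 = 36.1126
SE = √(s_p²·(1/22+1/24)) = 1.7737
t = (43.955−46.000)/1.7737 = -1.1532
df = 44
p-value (two-sided) = 0.25506
At α=0.05: p ≥ α → fail to reject H₀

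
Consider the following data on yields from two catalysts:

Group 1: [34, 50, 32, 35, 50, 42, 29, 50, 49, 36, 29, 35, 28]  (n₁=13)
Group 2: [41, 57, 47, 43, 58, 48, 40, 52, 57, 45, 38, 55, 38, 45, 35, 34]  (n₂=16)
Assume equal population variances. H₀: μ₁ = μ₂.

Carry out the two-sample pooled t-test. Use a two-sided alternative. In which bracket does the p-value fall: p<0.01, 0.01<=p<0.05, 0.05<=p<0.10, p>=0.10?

p-value bracket: 0.01<=p<0.05

x̄₁=38.385, s₁=8.675, n₁=13
x̄₂=45.812, s₂=8.052, n₂=16
s_p² = [12·8.675² + 15·8.052²]/27 = 69.4635
SE = √(s_p²·(1/13+1/16)) = 3.1120
t = (38.385−45.812)/3.1120 = -2.3868
df = 27
p-value (two-sided) = 0.02426
→ bracket: 0.01<=p<0.05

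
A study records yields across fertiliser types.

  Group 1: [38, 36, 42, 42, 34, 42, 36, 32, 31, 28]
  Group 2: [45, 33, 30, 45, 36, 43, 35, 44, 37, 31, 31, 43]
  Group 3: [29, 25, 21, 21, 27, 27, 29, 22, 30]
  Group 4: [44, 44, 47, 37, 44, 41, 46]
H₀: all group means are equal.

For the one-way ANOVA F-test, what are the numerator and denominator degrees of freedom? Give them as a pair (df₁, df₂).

k = 4 groups, N = 38 total
df = (k−1, N−k) = (4−1, 38−4) = (3, 34)

degrees of freedom = [3, 34]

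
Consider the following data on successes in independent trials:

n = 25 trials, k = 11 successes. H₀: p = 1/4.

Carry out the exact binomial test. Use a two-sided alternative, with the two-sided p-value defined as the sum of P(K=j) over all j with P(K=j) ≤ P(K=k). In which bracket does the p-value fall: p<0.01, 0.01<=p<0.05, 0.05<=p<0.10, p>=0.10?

Exact binomial: n=25, k=11, p₀=1/4=0.2500
P(X=j) = C(n,j)·p₀^j·(1−p₀)^(n−j); p = Σ P(X=j) over j with P(X=j) ≤ P(X=11)
p-value (two-sided) = 0.03669
→ bracket: 0.01<=p<0.05

p-value bracket: 0.01<=p<0.05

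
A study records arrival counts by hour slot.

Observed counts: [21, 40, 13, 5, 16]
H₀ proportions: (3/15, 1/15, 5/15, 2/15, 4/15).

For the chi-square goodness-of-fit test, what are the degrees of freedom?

df = k − 1 = 5 − 1 = 4

degrees of freedom = 4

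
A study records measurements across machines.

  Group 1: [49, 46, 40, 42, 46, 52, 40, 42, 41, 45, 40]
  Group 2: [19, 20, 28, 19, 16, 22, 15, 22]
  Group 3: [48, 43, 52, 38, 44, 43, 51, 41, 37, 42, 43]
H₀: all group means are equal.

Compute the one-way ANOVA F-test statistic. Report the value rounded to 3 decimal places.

Group means [43.91, 20.12, 43.82], grand mean 37.533
SSB = Σnᵢ(x̄ᵢ−x̄)² = 3306.046; SSW = ΣΣ(x−x̄ᵢ)² = 507.420
MSB = 3306.046/2 = 1653.0231; MSW = 507.420/27 = 18.7934
F = MSB/MSW = 87.9579
df = (2, 27)

test statistic = 87.958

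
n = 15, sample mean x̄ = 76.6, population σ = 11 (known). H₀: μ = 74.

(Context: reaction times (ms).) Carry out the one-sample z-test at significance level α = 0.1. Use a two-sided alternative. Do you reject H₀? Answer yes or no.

reject H₀: no

SE = σ/√n = 11/√15 = 2.8402
z = (x̄−μ₀)/SE = (76.6−74)/2.8402 = 0.9154
p-value (two-sided) = 0.35996
At α=0.1: p ≥ α → fail to reject H₀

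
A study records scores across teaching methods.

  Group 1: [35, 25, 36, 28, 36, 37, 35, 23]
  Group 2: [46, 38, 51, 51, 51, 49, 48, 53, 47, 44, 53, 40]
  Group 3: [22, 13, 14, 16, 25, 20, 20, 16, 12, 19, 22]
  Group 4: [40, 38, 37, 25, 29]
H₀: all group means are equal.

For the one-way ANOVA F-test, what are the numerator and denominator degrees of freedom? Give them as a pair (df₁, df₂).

k = 4 groups, N = 36 total
df = (k−1, N−k) = (4−1, 36−4) = (3, 32)

degrees of freedom = [3, 32]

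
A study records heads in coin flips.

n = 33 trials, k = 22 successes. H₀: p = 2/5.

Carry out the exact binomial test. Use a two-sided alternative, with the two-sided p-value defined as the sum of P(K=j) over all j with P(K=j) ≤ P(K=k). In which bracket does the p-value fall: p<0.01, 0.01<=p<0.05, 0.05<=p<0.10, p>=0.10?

Exact binomial: n=33, k=22, p₀=2/5=0.4000
P(X=j) = C(n,j)·p₀^j·(1−p₀)^(n−j); p = Σ P(X=j) over j with P(X=j) ≤ P(X=22)
p-value (two-sided) = 0.00225
→ bracket: p<0.01

p-value bracket: p<0.01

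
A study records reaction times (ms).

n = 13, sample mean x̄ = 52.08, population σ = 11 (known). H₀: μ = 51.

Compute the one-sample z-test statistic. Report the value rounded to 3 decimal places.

test statistic = 0.354

SE = σ/√n = 11/√13 = 3.0509
z = (x̄−μ₀)/SE = (52.08−51)/3.0509 = 0.3540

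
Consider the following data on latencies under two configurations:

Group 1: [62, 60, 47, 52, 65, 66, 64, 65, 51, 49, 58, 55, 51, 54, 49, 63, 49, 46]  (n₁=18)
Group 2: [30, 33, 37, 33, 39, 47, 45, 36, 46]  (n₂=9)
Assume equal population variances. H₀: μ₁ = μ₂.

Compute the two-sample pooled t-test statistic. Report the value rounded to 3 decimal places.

test statistic = 6.322

x̄₁=55.889, s₁=6.986, n₁=18
x̄₂=38.444, s₂=6.247, n₂=9
s_p² = [17·6.986² + 8·6.247²]/25 = 45.6800
SE = √(s_p²·(1/18+1/9)) = 2.7592
t = (55.889−38.444)/2.7592 = 6.3222
df = 25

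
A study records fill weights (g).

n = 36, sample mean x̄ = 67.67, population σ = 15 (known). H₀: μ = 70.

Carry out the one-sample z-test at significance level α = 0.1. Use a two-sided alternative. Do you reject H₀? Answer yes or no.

SE = σ/√n = 15/√36 = 2.5000
z = (x̄−μ₀)/SE = (67.67−70)/2.5000 = -0.9320
p-value (two-sided) = 0.35134
At α=0.1: p ≥ α → fail to reject H₀

reject H₀: no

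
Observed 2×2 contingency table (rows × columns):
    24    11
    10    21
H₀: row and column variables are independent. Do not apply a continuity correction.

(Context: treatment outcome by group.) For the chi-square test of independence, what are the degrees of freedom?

degrees of freedom = 1

df = (r−1)(c−1) = (2−1)·(2−1) = 1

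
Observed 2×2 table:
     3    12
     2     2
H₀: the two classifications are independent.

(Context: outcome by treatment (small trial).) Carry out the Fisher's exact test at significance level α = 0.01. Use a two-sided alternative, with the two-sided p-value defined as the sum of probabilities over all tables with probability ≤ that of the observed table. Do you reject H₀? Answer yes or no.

Margins: r₁=15, r₂=4, c₁=5, c₂=14, n=19
p_obs = C(15,3)·C(4,2)/C(19,5); sum pmf over tables with pmf ≤ p_obs
p-value (two-sided) = 0.27219
At α=0.01: p ≥ α → fail to reject H₀

reject H₀: no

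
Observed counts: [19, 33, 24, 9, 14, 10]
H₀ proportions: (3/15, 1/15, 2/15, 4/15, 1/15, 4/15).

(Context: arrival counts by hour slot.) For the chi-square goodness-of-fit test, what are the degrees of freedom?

df = k − 1 = 6 − 1 = 5

degrees of freedom = 5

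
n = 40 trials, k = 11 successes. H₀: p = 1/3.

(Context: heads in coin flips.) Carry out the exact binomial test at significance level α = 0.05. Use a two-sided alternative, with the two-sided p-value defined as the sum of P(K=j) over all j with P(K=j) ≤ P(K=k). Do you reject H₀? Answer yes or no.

reject H₀: no

Exact binomial: n=40, k=11, p₀=1/3=0.3333
P(X=j) = C(n,j)·p₀^j·(1−p₀)^(n−j); p = Σ P(X=j) over j with P(X=j) ≤ P(X=11)
p-value (two-sided) = 0.50468
At α=0.05: p ≥ α → fail to reject H₀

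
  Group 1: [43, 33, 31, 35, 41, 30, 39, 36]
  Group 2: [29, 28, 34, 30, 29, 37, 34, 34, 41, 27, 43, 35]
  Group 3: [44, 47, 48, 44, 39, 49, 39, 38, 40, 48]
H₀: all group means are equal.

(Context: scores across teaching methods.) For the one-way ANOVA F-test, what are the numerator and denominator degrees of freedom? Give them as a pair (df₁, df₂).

k = 3 groups, N = 30 total
df = (k−1, N−k) = (3−1, 30−3) = (2, 27)

degrees of freedom = [2, 27]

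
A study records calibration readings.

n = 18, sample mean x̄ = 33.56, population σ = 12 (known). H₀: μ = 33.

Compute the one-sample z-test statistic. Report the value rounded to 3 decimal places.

SE = σ/√n = 12/√18 = 2.8284
z = (x̄−μ₀)/SE = (33.56−33)/2.8284 = 0.1980

test statistic = 0.198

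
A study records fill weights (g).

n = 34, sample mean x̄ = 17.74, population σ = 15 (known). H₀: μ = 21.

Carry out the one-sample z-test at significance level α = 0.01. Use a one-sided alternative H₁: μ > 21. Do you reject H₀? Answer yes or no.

reject H₀: no

SE = σ/√n = 15/√34 = 2.5725
z = (x̄−μ₀)/SE = (17.74−21)/2.5725 = -1.2673
p-value (one-sided, H₁ greater) = 0.89747
At α=0.01: p ≥ α → fail to reject H₀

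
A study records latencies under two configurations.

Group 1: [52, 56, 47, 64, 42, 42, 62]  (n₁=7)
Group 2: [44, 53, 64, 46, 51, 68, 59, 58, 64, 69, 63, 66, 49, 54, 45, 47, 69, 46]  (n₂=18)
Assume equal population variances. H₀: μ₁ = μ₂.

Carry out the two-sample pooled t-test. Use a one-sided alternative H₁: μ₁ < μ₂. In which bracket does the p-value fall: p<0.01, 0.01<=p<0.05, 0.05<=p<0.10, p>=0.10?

x̄₁=52.143, s₁=8.989, n₁=7
x̄₂=56.389, s₂=9.082, n₂=18
s_p² = [6·8.989² + 17·9.082²]/23 = 82.0493
SE = √(s_p²·(1/7+1/18)) = 4.0348
t = (52.143−56.389)/4.0348 = -1.0524
df = 23
p-value (one-sided, H₁ less) = 0.15178
→ bracket: p>=0.10

p-value bracket: p>=0.10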